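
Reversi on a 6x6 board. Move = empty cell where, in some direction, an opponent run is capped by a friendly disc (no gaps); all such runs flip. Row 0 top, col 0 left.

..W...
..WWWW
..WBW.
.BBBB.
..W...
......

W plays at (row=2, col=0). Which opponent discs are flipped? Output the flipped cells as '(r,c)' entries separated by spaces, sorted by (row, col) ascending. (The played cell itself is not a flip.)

Dir NW: edge -> no flip
Dir N: first cell '.' (not opp) -> no flip
Dir NE: first cell '.' (not opp) -> no flip
Dir W: edge -> no flip
Dir E: first cell '.' (not opp) -> no flip
Dir SW: edge -> no flip
Dir S: first cell '.' (not opp) -> no flip
Dir SE: opp run (3,1) capped by W -> flip

Answer: (3,1)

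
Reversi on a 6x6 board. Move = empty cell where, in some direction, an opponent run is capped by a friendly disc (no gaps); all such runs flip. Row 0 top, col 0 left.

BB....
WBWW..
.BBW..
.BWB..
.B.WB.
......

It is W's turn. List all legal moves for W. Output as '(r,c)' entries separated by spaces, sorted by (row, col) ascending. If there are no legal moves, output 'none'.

(0,2): no bracket -> illegal
(2,0): flips 2 -> legal
(2,4): no bracket -> illegal
(3,0): flips 2 -> legal
(3,4): flips 1 -> legal
(3,5): no bracket -> illegal
(4,0): flips 2 -> legal
(4,2): no bracket -> illegal
(4,5): flips 1 -> legal
(5,0): flips 1 -> legal
(5,1): no bracket -> illegal
(5,2): no bracket -> illegal
(5,3): no bracket -> illegal
(5,4): no bracket -> illegal
(5,5): no bracket -> illegal

Answer: (2,0) (3,0) (3,4) (4,0) (4,5) (5,0)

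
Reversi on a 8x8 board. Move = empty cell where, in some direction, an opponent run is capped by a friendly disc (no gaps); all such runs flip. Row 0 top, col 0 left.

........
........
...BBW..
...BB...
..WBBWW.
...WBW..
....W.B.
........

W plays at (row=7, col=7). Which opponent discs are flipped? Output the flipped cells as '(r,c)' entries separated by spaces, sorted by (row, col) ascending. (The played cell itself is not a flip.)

Dir NW: opp run (6,6) capped by W -> flip
Dir N: first cell '.' (not opp) -> no flip
Dir NE: edge -> no flip
Dir W: first cell '.' (not opp) -> no flip
Dir E: edge -> no flip
Dir SW: edge -> no flip
Dir S: edge -> no flip
Dir SE: edge -> no flip

Answer: (6,6)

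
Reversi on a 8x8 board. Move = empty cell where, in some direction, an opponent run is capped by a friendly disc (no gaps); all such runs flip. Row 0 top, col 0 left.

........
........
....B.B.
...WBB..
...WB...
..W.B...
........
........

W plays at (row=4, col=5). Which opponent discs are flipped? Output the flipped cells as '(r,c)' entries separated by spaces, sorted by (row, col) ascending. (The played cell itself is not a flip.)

Answer: (4,4)

Derivation:
Dir NW: opp run (3,4), next='.' -> no flip
Dir N: opp run (3,5), next='.' -> no flip
Dir NE: first cell '.' (not opp) -> no flip
Dir W: opp run (4,4) capped by W -> flip
Dir E: first cell '.' (not opp) -> no flip
Dir SW: opp run (5,4), next='.' -> no flip
Dir S: first cell '.' (not opp) -> no flip
Dir SE: first cell '.' (not opp) -> no flip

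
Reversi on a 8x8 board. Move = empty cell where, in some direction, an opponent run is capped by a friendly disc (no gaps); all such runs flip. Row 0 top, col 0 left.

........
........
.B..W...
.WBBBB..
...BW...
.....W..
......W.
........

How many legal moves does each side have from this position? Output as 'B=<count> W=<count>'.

Answer: B=9 W=6

Derivation:
-- B to move --
(1,3): flips 1 -> legal
(1,4): flips 1 -> legal
(1,5): flips 1 -> legal
(2,0): no bracket -> illegal
(2,2): no bracket -> illegal
(2,3): no bracket -> illegal
(2,5): no bracket -> illegal
(3,0): flips 1 -> legal
(4,0): no bracket -> illegal
(4,1): flips 1 -> legal
(4,2): no bracket -> illegal
(4,5): flips 1 -> legal
(4,6): no bracket -> illegal
(5,3): flips 1 -> legal
(5,4): flips 1 -> legal
(5,6): no bracket -> illegal
(5,7): no bracket -> illegal
(6,4): no bracket -> illegal
(6,5): no bracket -> illegal
(6,7): no bracket -> illegal
(7,5): no bracket -> illegal
(7,6): no bracket -> illegal
(7,7): flips 3 -> legal
B mobility = 9
-- W to move --
(1,0): no bracket -> illegal
(1,1): flips 1 -> legal
(1,2): no bracket -> illegal
(2,0): no bracket -> illegal
(2,2): flips 1 -> legal
(2,3): no bracket -> illegal
(2,5): no bracket -> illegal
(2,6): flips 1 -> legal
(3,0): no bracket -> illegal
(3,6): flips 4 -> legal
(4,1): no bracket -> illegal
(4,2): flips 2 -> legal
(4,5): no bracket -> illegal
(4,6): flips 1 -> legal
(5,2): no bracket -> illegal
(5,3): no bracket -> illegal
(5,4): no bracket -> illegal
W mobility = 6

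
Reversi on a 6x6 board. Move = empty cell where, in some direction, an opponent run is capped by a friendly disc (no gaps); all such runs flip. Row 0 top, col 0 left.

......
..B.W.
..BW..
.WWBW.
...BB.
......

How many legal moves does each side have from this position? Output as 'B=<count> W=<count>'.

-- B to move --
(0,3): no bracket -> illegal
(0,4): no bracket -> illegal
(0,5): no bracket -> illegal
(1,3): flips 1 -> legal
(1,5): no bracket -> illegal
(2,0): no bracket -> illegal
(2,1): flips 1 -> legal
(2,4): flips 2 -> legal
(2,5): flips 1 -> legal
(3,0): flips 2 -> legal
(3,5): flips 1 -> legal
(4,0): flips 1 -> legal
(4,1): no bracket -> illegal
(4,2): flips 1 -> legal
(4,5): flips 2 -> legal
B mobility = 9
-- W to move --
(0,1): flips 1 -> legal
(0,2): flips 2 -> legal
(0,3): no bracket -> illegal
(1,1): no bracket -> illegal
(1,3): flips 1 -> legal
(2,1): flips 1 -> legal
(2,4): no bracket -> illegal
(3,5): no bracket -> illegal
(4,2): no bracket -> illegal
(4,5): no bracket -> illegal
(5,2): flips 1 -> legal
(5,3): flips 2 -> legal
(5,4): flips 2 -> legal
(5,5): no bracket -> illegal
W mobility = 7

Answer: B=9 W=7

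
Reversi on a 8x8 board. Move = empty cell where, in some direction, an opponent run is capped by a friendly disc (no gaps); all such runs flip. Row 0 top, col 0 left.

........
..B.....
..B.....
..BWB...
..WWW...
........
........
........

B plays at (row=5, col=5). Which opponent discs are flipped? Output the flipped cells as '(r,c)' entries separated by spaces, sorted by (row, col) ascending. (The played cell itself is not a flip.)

Dir NW: opp run (4,4) (3,3) capped by B -> flip
Dir N: first cell '.' (not opp) -> no flip
Dir NE: first cell '.' (not opp) -> no flip
Dir W: first cell '.' (not opp) -> no flip
Dir E: first cell '.' (not opp) -> no flip
Dir SW: first cell '.' (not opp) -> no flip
Dir S: first cell '.' (not opp) -> no flip
Dir SE: first cell '.' (not opp) -> no flip

Answer: (3,3) (4,4)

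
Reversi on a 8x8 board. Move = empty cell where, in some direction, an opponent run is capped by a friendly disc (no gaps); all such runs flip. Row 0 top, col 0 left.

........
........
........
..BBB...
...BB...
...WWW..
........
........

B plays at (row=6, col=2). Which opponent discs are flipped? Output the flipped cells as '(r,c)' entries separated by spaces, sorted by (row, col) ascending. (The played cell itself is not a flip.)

Answer: (5,3)

Derivation:
Dir NW: first cell '.' (not opp) -> no flip
Dir N: first cell '.' (not opp) -> no flip
Dir NE: opp run (5,3) capped by B -> flip
Dir W: first cell '.' (not opp) -> no flip
Dir E: first cell '.' (not opp) -> no flip
Dir SW: first cell '.' (not opp) -> no flip
Dir S: first cell '.' (not opp) -> no flip
Dir SE: first cell '.' (not opp) -> no flip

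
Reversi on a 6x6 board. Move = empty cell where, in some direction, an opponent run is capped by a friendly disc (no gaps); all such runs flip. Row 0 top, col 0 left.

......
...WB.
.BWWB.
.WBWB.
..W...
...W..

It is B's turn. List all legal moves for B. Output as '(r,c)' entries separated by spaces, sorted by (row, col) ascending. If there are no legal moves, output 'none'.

Answer: (0,2) (1,2) (3,0) (4,1) (5,1) (5,2)

Derivation:
(0,2): flips 1 -> legal
(0,3): no bracket -> illegal
(0,4): no bracket -> illegal
(1,1): no bracket -> illegal
(1,2): flips 3 -> legal
(2,0): no bracket -> illegal
(3,0): flips 1 -> legal
(4,0): no bracket -> illegal
(4,1): flips 1 -> legal
(4,3): no bracket -> illegal
(4,4): no bracket -> illegal
(5,1): flips 2 -> legal
(5,2): flips 1 -> legal
(5,4): no bracket -> illegal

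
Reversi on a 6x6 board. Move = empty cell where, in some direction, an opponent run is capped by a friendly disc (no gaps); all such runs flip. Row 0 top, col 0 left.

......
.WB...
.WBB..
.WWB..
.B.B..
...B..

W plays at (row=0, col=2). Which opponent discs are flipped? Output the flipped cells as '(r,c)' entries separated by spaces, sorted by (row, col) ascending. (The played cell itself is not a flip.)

Answer: (1,2) (2,2)

Derivation:
Dir NW: edge -> no flip
Dir N: edge -> no flip
Dir NE: edge -> no flip
Dir W: first cell '.' (not opp) -> no flip
Dir E: first cell '.' (not opp) -> no flip
Dir SW: first cell 'W' (not opp) -> no flip
Dir S: opp run (1,2) (2,2) capped by W -> flip
Dir SE: first cell '.' (not opp) -> no flip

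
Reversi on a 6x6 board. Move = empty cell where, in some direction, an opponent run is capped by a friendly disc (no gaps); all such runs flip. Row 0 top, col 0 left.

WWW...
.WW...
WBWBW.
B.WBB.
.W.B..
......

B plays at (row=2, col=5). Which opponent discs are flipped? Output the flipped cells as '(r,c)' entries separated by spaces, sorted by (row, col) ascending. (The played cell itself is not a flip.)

Answer: (2,4)

Derivation:
Dir NW: first cell '.' (not opp) -> no flip
Dir N: first cell '.' (not opp) -> no flip
Dir NE: edge -> no flip
Dir W: opp run (2,4) capped by B -> flip
Dir E: edge -> no flip
Dir SW: first cell 'B' (not opp) -> no flip
Dir S: first cell '.' (not opp) -> no flip
Dir SE: edge -> no flip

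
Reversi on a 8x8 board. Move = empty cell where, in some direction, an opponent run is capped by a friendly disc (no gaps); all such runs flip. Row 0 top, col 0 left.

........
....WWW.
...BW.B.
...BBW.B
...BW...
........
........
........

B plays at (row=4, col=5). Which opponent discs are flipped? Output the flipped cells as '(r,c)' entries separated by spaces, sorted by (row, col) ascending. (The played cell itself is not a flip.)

Dir NW: first cell 'B' (not opp) -> no flip
Dir N: opp run (3,5), next='.' -> no flip
Dir NE: first cell '.' (not opp) -> no flip
Dir W: opp run (4,4) capped by B -> flip
Dir E: first cell '.' (not opp) -> no flip
Dir SW: first cell '.' (not opp) -> no flip
Dir S: first cell '.' (not opp) -> no flip
Dir SE: first cell '.' (not opp) -> no flip

Answer: (4,4)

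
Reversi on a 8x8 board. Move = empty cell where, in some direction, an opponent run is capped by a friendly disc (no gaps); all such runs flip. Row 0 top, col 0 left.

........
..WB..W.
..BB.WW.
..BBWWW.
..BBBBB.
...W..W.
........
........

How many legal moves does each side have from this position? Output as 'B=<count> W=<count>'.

Answer: B=15 W=7

Derivation:
-- B to move --
(0,1): flips 1 -> legal
(0,2): flips 1 -> legal
(0,3): no bracket -> illegal
(0,5): no bracket -> illegal
(0,6): flips 3 -> legal
(0,7): flips 3 -> legal
(1,1): flips 1 -> legal
(1,4): no bracket -> illegal
(1,5): flips 2 -> legal
(1,7): flips 2 -> legal
(2,1): no bracket -> illegal
(2,4): flips 2 -> legal
(2,7): flips 1 -> legal
(3,7): flips 3 -> legal
(4,7): no bracket -> illegal
(5,2): no bracket -> illegal
(5,4): no bracket -> illegal
(5,5): no bracket -> illegal
(5,7): no bracket -> illegal
(6,2): flips 1 -> legal
(6,3): flips 1 -> legal
(6,4): flips 1 -> legal
(6,5): no bracket -> illegal
(6,6): flips 1 -> legal
(6,7): flips 1 -> legal
B mobility = 15
-- W to move --
(0,2): no bracket -> illegal
(0,3): flips 4 -> legal
(0,4): no bracket -> illegal
(1,1): no bracket -> illegal
(1,4): flips 1 -> legal
(2,1): no bracket -> illegal
(2,4): no bracket -> illegal
(3,1): flips 3 -> legal
(3,7): no bracket -> illegal
(4,1): no bracket -> illegal
(4,7): no bracket -> illegal
(5,1): no bracket -> illegal
(5,2): flips 4 -> legal
(5,4): flips 2 -> legal
(5,5): flips 1 -> legal
(5,7): flips 1 -> legal
W mobility = 7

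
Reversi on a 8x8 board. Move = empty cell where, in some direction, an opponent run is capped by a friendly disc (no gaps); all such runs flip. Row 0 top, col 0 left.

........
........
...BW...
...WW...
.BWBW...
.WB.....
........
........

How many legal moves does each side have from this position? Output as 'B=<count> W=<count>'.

-- B to move --
(1,3): no bracket -> illegal
(1,4): no bracket -> illegal
(1,5): no bracket -> illegal
(2,2): no bracket -> illegal
(2,5): flips 2 -> legal
(3,1): no bracket -> illegal
(3,2): flips 1 -> legal
(3,5): no bracket -> illegal
(4,0): no bracket -> illegal
(4,5): flips 2 -> legal
(5,0): flips 1 -> legal
(5,3): no bracket -> illegal
(5,4): no bracket -> illegal
(5,5): no bracket -> illegal
(6,0): no bracket -> illegal
(6,1): flips 1 -> legal
(6,2): no bracket -> illegal
B mobility = 5
-- W to move --
(1,2): flips 1 -> legal
(1,3): flips 1 -> legal
(1,4): no bracket -> illegal
(2,2): flips 1 -> legal
(3,0): no bracket -> illegal
(3,1): flips 1 -> legal
(3,2): no bracket -> illegal
(4,0): flips 1 -> legal
(5,0): no bracket -> illegal
(5,3): flips 2 -> legal
(5,4): no bracket -> illegal
(6,1): flips 2 -> legal
(6,2): flips 1 -> legal
(6,3): no bracket -> illegal
W mobility = 8

Answer: B=5 W=8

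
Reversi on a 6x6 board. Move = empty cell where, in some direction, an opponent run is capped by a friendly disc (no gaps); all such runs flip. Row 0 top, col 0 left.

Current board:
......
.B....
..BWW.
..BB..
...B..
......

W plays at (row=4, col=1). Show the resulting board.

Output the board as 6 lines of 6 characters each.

Answer: ......
.B....
..BWW.
..WB..
.W.B..
......

Derivation:
Place W at (4,1); scan 8 dirs for brackets.
Dir NW: first cell '.' (not opp) -> no flip
Dir N: first cell '.' (not opp) -> no flip
Dir NE: opp run (3,2) capped by W -> flip
Dir W: first cell '.' (not opp) -> no flip
Dir E: first cell '.' (not opp) -> no flip
Dir SW: first cell '.' (not opp) -> no flip
Dir S: first cell '.' (not opp) -> no flip
Dir SE: first cell '.' (not opp) -> no flip
All flips: (3,2)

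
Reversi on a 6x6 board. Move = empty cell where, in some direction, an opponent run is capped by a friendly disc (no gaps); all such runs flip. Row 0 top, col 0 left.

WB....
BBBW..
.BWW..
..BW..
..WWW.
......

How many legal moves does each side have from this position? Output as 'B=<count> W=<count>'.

-- B to move --
(0,2): no bracket -> illegal
(0,3): no bracket -> illegal
(0,4): no bracket -> illegal
(1,4): flips 2 -> legal
(2,4): flips 2 -> legal
(3,1): no bracket -> illegal
(3,4): flips 2 -> legal
(3,5): no bracket -> illegal
(4,1): no bracket -> illegal
(4,5): no bracket -> illegal
(5,1): no bracket -> illegal
(5,2): flips 1 -> legal
(5,3): no bracket -> illegal
(5,4): flips 1 -> legal
(5,5): flips 3 -> legal
B mobility = 6
-- W to move --
(0,2): flips 2 -> legal
(0,3): no bracket -> illegal
(2,0): flips 2 -> legal
(3,0): no bracket -> illegal
(3,1): flips 1 -> legal
(4,1): flips 1 -> legal
W mobility = 4

Answer: B=6 W=4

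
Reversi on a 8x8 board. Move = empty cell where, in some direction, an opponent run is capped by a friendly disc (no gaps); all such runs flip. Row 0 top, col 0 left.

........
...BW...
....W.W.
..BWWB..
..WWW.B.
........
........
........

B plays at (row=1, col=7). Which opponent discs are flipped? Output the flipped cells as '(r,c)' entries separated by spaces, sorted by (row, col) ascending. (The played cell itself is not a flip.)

Dir NW: first cell '.' (not opp) -> no flip
Dir N: first cell '.' (not opp) -> no flip
Dir NE: edge -> no flip
Dir W: first cell '.' (not opp) -> no flip
Dir E: edge -> no flip
Dir SW: opp run (2,6) capped by B -> flip
Dir S: first cell '.' (not opp) -> no flip
Dir SE: edge -> no flip

Answer: (2,6)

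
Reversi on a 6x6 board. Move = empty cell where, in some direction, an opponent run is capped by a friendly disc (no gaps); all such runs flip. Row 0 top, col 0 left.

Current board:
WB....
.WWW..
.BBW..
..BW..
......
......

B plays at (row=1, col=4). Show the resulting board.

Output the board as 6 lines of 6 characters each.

Answer: WB....
.WWWB.
.BBB..
..BW..
......
......

Derivation:
Place B at (1,4); scan 8 dirs for brackets.
Dir NW: first cell '.' (not opp) -> no flip
Dir N: first cell '.' (not opp) -> no flip
Dir NE: first cell '.' (not opp) -> no flip
Dir W: opp run (1,3) (1,2) (1,1), next='.' -> no flip
Dir E: first cell '.' (not opp) -> no flip
Dir SW: opp run (2,3) capped by B -> flip
Dir S: first cell '.' (not opp) -> no flip
Dir SE: first cell '.' (not opp) -> no flip
All flips: (2,3)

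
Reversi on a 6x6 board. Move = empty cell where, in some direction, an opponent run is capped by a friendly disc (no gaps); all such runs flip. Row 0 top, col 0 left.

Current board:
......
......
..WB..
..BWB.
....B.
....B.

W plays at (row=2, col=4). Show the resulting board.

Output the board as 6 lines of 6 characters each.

Answer: ......
......
..WWW.
..BWB.
....B.
....B.

Derivation:
Place W at (2,4); scan 8 dirs for brackets.
Dir NW: first cell '.' (not opp) -> no flip
Dir N: first cell '.' (not opp) -> no flip
Dir NE: first cell '.' (not opp) -> no flip
Dir W: opp run (2,3) capped by W -> flip
Dir E: first cell '.' (not opp) -> no flip
Dir SW: first cell 'W' (not opp) -> no flip
Dir S: opp run (3,4) (4,4) (5,4), next=edge -> no flip
Dir SE: first cell '.' (not opp) -> no flip
All flips: (2,3)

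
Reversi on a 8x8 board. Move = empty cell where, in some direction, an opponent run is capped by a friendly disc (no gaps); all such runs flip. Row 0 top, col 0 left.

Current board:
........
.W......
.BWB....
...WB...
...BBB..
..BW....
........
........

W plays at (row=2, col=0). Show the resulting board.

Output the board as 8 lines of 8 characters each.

Place W at (2,0); scan 8 dirs for brackets.
Dir NW: edge -> no flip
Dir N: first cell '.' (not opp) -> no flip
Dir NE: first cell 'W' (not opp) -> no flip
Dir W: edge -> no flip
Dir E: opp run (2,1) capped by W -> flip
Dir SW: edge -> no flip
Dir S: first cell '.' (not opp) -> no flip
Dir SE: first cell '.' (not opp) -> no flip
All flips: (2,1)

Answer: ........
.W......
WWWB....
...WB...
...BBB..
..BW....
........
........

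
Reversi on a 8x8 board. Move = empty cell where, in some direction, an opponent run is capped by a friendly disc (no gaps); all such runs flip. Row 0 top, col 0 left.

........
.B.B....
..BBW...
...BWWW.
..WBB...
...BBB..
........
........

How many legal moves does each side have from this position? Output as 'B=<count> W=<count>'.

Answer: B=10 W=8

Derivation:
-- B to move --
(1,4): flips 2 -> legal
(1,5): flips 1 -> legal
(2,5): flips 2 -> legal
(2,6): flips 1 -> legal
(2,7): no bracket -> illegal
(3,1): flips 1 -> legal
(3,2): no bracket -> illegal
(3,7): flips 3 -> legal
(4,1): flips 1 -> legal
(4,5): flips 1 -> legal
(4,6): flips 2 -> legal
(4,7): no bracket -> illegal
(5,1): flips 1 -> legal
(5,2): no bracket -> illegal
B mobility = 10
-- W to move --
(0,0): no bracket -> illegal
(0,1): no bracket -> illegal
(0,2): flips 1 -> legal
(0,3): no bracket -> illegal
(0,4): no bracket -> illegal
(1,0): no bracket -> illegal
(1,2): flips 1 -> legal
(1,4): no bracket -> illegal
(2,0): no bracket -> illegal
(2,1): flips 2 -> legal
(3,1): no bracket -> illegal
(3,2): flips 1 -> legal
(4,5): flips 2 -> legal
(4,6): no bracket -> illegal
(5,2): flips 1 -> legal
(5,6): no bracket -> illegal
(6,2): flips 2 -> legal
(6,3): no bracket -> illegal
(6,4): flips 3 -> legal
(6,5): no bracket -> illegal
(6,6): no bracket -> illegal
W mobility = 8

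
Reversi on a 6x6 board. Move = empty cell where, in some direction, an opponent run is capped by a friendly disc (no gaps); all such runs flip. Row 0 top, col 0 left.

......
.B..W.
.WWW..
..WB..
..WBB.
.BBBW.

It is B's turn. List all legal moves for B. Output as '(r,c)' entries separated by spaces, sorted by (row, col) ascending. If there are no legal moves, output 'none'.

Answer: (1,0) (1,2) (1,3) (3,1) (4,1) (5,5)

Derivation:
(0,3): no bracket -> illegal
(0,4): no bracket -> illegal
(0,5): no bracket -> illegal
(1,0): flips 2 -> legal
(1,2): flips 3 -> legal
(1,3): flips 1 -> legal
(1,5): no bracket -> illegal
(2,0): no bracket -> illegal
(2,4): no bracket -> illegal
(2,5): no bracket -> illegal
(3,0): no bracket -> illegal
(3,1): flips 3 -> legal
(3,4): no bracket -> illegal
(4,1): flips 1 -> legal
(4,5): no bracket -> illegal
(5,5): flips 1 -> legal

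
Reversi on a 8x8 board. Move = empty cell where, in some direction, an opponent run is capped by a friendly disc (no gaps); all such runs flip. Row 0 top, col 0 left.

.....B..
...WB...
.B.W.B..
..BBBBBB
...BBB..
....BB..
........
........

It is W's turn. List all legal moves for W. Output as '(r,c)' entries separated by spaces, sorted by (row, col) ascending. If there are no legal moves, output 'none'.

(0,3): no bracket -> illegal
(0,4): no bracket -> illegal
(0,6): no bracket -> illegal
(1,0): no bracket -> illegal
(1,1): no bracket -> illegal
(1,2): no bracket -> illegal
(1,5): flips 1 -> legal
(1,6): no bracket -> illegal
(2,0): no bracket -> illegal
(2,2): no bracket -> illegal
(2,4): no bracket -> illegal
(2,6): no bracket -> illegal
(2,7): no bracket -> illegal
(3,0): no bracket -> illegal
(3,1): no bracket -> illegal
(4,1): flips 1 -> legal
(4,2): no bracket -> illegal
(4,6): no bracket -> illegal
(4,7): no bracket -> illegal
(5,2): no bracket -> illegal
(5,3): flips 2 -> legal
(5,6): flips 2 -> legal
(6,3): no bracket -> illegal
(6,4): no bracket -> illegal
(6,5): no bracket -> illegal
(6,6): no bracket -> illegal

Answer: (1,5) (4,1) (5,3) (5,6)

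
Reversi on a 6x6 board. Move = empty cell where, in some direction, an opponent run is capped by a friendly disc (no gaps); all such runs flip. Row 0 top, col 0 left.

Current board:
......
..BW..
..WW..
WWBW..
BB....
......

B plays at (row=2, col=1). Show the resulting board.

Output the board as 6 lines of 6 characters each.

Answer: ......
..BW..
.BWW..
WBBW..
BB....
......

Derivation:
Place B at (2,1); scan 8 dirs for brackets.
Dir NW: first cell '.' (not opp) -> no flip
Dir N: first cell '.' (not opp) -> no flip
Dir NE: first cell 'B' (not opp) -> no flip
Dir W: first cell '.' (not opp) -> no flip
Dir E: opp run (2,2) (2,3), next='.' -> no flip
Dir SW: opp run (3,0), next=edge -> no flip
Dir S: opp run (3,1) capped by B -> flip
Dir SE: first cell 'B' (not opp) -> no flip
All flips: (3,1)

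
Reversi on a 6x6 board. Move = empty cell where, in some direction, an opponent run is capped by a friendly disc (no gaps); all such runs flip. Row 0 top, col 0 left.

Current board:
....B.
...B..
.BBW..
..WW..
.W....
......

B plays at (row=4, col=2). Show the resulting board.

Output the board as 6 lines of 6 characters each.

Place B at (4,2); scan 8 dirs for brackets.
Dir NW: first cell '.' (not opp) -> no flip
Dir N: opp run (3,2) capped by B -> flip
Dir NE: opp run (3,3), next='.' -> no flip
Dir W: opp run (4,1), next='.' -> no flip
Dir E: first cell '.' (not opp) -> no flip
Dir SW: first cell '.' (not opp) -> no flip
Dir S: first cell '.' (not opp) -> no flip
Dir SE: first cell '.' (not opp) -> no flip
All flips: (3,2)

Answer: ....B.
...B..
.BBW..
..BW..
.WB...
......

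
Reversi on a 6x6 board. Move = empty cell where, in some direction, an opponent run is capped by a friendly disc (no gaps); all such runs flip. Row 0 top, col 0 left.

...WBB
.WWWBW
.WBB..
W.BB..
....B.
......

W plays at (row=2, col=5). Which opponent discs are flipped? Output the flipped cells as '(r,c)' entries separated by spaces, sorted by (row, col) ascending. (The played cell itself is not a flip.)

Answer: (1,4)

Derivation:
Dir NW: opp run (1,4) capped by W -> flip
Dir N: first cell 'W' (not opp) -> no flip
Dir NE: edge -> no flip
Dir W: first cell '.' (not opp) -> no flip
Dir E: edge -> no flip
Dir SW: first cell '.' (not opp) -> no flip
Dir S: first cell '.' (not opp) -> no flip
Dir SE: edge -> no flip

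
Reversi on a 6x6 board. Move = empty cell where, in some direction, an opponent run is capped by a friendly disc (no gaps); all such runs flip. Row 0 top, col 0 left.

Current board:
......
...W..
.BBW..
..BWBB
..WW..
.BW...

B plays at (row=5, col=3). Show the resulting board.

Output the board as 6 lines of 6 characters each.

Place B at (5,3); scan 8 dirs for brackets.
Dir NW: opp run (4,2), next='.' -> no flip
Dir N: opp run (4,3) (3,3) (2,3) (1,3), next='.' -> no flip
Dir NE: first cell '.' (not opp) -> no flip
Dir W: opp run (5,2) capped by B -> flip
Dir E: first cell '.' (not opp) -> no flip
Dir SW: edge -> no flip
Dir S: edge -> no flip
Dir SE: edge -> no flip
All flips: (5,2)

Answer: ......
...W..
.BBW..
..BWBB
..WW..
.BBB..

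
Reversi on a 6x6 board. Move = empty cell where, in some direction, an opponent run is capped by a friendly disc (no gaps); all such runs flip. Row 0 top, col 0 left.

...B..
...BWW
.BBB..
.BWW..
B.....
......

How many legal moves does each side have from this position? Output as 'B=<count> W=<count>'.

-- B to move --
(0,4): no bracket -> illegal
(0,5): flips 1 -> legal
(2,4): no bracket -> illegal
(2,5): flips 1 -> legal
(3,4): flips 2 -> legal
(4,1): flips 1 -> legal
(4,2): flips 1 -> legal
(4,3): flips 2 -> legal
(4,4): flips 1 -> legal
B mobility = 7
-- W to move --
(0,2): no bracket -> illegal
(0,4): no bracket -> illegal
(1,0): flips 1 -> legal
(1,1): flips 1 -> legal
(1,2): flips 2 -> legal
(2,0): no bracket -> illegal
(2,4): no bracket -> illegal
(3,0): flips 1 -> legal
(3,4): no bracket -> illegal
(4,1): no bracket -> illegal
(4,2): no bracket -> illegal
(5,0): no bracket -> illegal
(5,1): no bracket -> illegal
W mobility = 4

Answer: B=7 W=4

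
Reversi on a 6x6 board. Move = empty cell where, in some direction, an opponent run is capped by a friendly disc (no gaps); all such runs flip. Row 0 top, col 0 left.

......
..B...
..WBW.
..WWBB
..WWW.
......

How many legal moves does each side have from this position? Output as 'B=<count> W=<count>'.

-- B to move --
(1,1): no bracket -> illegal
(1,3): flips 1 -> legal
(1,4): flips 1 -> legal
(1,5): no bracket -> illegal
(2,1): flips 1 -> legal
(2,5): flips 1 -> legal
(3,1): flips 2 -> legal
(4,1): flips 1 -> legal
(4,5): no bracket -> illegal
(5,1): no bracket -> illegal
(5,2): flips 4 -> legal
(5,3): flips 3 -> legal
(5,4): flips 1 -> legal
(5,5): no bracket -> illegal
B mobility = 9
-- W to move --
(0,1): no bracket -> illegal
(0,2): flips 1 -> legal
(0,3): no bracket -> illegal
(1,1): no bracket -> illegal
(1,3): flips 1 -> legal
(1,4): flips 1 -> legal
(2,1): no bracket -> illegal
(2,5): flips 1 -> legal
(4,5): no bracket -> illegal
W mobility = 4

Answer: B=9 W=4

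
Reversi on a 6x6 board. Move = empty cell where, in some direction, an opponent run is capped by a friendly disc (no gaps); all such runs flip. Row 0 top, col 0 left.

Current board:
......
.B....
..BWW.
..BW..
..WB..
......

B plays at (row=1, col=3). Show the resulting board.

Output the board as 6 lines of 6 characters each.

Answer: ......
.B.B..
..BBW.
..BB..
..WB..
......

Derivation:
Place B at (1,3); scan 8 dirs for brackets.
Dir NW: first cell '.' (not opp) -> no flip
Dir N: first cell '.' (not opp) -> no flip
Dir NE: first cell '.' (not opp) -> no flip
Dir W: first cell '.' (not opp) -> no flip
Dir E: first cell '.' (not opp) -> no flip
Dir SW: first cell 'B' (not opp) -> no flip
Dir S: opp run (2,3) (3,3) capped by B -> flip
Dir SE: opp run (2,4), next='.' -> no flip
All flips: (2,3) (3,3)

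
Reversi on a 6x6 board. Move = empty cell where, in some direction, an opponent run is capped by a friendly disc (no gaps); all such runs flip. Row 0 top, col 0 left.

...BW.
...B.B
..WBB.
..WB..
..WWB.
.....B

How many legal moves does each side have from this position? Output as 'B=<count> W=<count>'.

Answer: B=7 W=5

Derivation:
-- B to move --
(0,5): flips 1 -> legal
(1,1): flips 1 -> legal
(1,2): no bracket -> illegal
(1,4): no bracket -> illegal
(2,1): flips 1 -> legal
(3,1): flips 2 -> legal
(3,4): no bracket -> illegal
(4,1): flips 3 -> legal
(5,1): flips 1 -> legal
(5,2): no bracket -> illegal
(5,3): flips 1 -> legal
(5,4): no bracket -> illegal
B mobility = 7
-- W to move --
(0,2): flips 1 -> legal
(0,5): no bracket -> illegal
(1,2): no bracket -> illegal
(1,4): flips 1 -> legal
(2,5): flips 2 -> legal
(3,4): flips 1 -> legal
(3,5): no bracket -> illegal
(4,5): flips 1 -> legal
(5,3): no bracket -> illegal
(5,4): no bracket -> illegal
W mobility = 5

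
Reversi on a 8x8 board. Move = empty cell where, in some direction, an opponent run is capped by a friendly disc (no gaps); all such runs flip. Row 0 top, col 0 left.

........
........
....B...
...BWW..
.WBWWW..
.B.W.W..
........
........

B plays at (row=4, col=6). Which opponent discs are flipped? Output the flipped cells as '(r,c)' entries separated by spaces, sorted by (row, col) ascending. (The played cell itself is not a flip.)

Answer: (3,5) (4,3) (4,4) (4,5)

Derivation:
Dir NW: opp run (3,5) capped by B -> flip
Dir N: first cell '.' (not opp) -> no flip
Dir NE: first cell '.' (not opp) -> no flip
Dir W: opp run (4,5) (4,4) (4,3) capped by B -> flip
Dir E: first cell '.' (not opp) -> no flip
Dir SW: opp run (5,5), next='.' -> no flip
Dir S: first cell '.' (not opp) -> no flip
Dir SE: first cell '.' (not opp) -> no flip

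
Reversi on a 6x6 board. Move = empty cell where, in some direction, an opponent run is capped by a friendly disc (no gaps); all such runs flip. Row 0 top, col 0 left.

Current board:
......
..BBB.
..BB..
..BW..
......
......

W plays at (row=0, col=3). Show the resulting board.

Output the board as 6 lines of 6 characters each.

Place W at (0,3); scan 8 dirs for brackets.
Dir NW: edge -> no flip
Dir N: edge -> no flip
Dir NE: edge -> no flip
Dir W: first cell '.' (not opp) -> no flip
Dir E: first cell '.' (not opp) -> no flip
Dir SW: opp run (1,2), next='.' -> no flip
Dir S: opp run (1,3) (2,3) capped by W -> flip
Dir SE: opp run (1,4), next='.' -> no flip
All flips: (1,3) (2,3)

Answer: ...W..
..BWB.
..BW..
..BW..
......
......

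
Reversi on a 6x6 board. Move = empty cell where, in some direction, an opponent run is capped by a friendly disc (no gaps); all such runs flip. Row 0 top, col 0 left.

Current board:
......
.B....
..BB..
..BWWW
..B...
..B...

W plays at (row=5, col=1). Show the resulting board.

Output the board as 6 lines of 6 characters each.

Place W at (5,1); scan 8 dirs for brackets.
Dir NW: first cell '.' (not opp) -> no flip
Dir N: first cell '.' (not opp) -> no flip
Dir NE: opp run (4,2) capped by W -> flip
Dir W: first cell '.' (not opp) -> no flip
Dir E: opp run (5,2), next='.' -> no flip
Dir SW: edge -> no flip
Dir S: edge -> no flip
Dir SE: edge -> no flip
All flips: (4,2)

Answer: ......
.B....
..BB..
..BWWW
..W...
.WB...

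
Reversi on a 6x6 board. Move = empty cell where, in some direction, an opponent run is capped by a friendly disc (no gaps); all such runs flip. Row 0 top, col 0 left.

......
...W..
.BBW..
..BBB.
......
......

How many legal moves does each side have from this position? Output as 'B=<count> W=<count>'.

-- B to move --
(0,2): no bracket -> illegal
(0,3): flips 2 -> legal
(0,4): flips 1 -> legal
(1,2): flips 1 -> legal
(1,4): flips 1 -> legal
(2,4): flips 1 -> legal
B mobility = 5
-- W to move --
(1,0): no bracket -> illegal
(1,1): no bracket -> illegal
(1,2): no bracket -> illegal
(2,0): flips 2 -> legal
(2,4): no bracket -> illegal
(2,5): no bracket -> illegal
(3,0): no bracket -> illegal
(3,1): flips 1 -> legal
(3,5): no bracket -> illegal
(4,1): flips 1 -> legal
(4,2): no bracket -> illegal
(4,3): flips 1 -> legal
(4,4): no bracket -> illegal
(4,5): flips 1 -> legal
W mobility = 5

Answer: B=5 W=5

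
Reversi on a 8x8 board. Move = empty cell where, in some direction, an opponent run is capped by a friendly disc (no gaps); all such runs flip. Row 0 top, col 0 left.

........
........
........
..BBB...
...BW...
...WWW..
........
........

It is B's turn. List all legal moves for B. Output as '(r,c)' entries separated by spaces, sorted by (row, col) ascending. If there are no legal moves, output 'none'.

(3,5): no bracket -> illegal
(4,2): no bracket -> illegal
(4,5): flips 1 -> legal
(4,6): no bracket -> illegal
(5,2): no bracket -> illegal
(5,6): no bracket -> illegal
(6,2): no bracket -> illegal
(6,3): flips 1 -> legal
(6,4): flips 2 -> legal
(6,5): flips 1 -> legal
(6,6): flips 2 -> legal

Answer: (4,5) (6,3) (6,4) (6,5) (6,6)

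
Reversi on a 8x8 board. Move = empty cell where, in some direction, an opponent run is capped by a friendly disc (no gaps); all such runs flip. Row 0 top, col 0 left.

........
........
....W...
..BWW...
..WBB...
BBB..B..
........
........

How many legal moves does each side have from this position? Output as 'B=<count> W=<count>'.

Answer: B=7 W=9

Derivation:
-- B to move --
(1,3): no bracket -> illegal
(1,4): flips 2 -> legal
(1,5): flips 3 -> legal
(2,2): flips 1 -> legal
(2,3): flips 1 -> legal
(2,5): flips 1 -> legal
(3,1): no bracket -> illegal
(3,5): flips 2 -> legal
(4,1): flips 1 -> legal
(4,5): no bracket -> illegal
(5,3): no bracket -> illegal
B mobility = 7
-- W to move --
(2,1): no bracket -> illegal
(2,2): flips 1 -> legal
(2,3): no bracket -> illegal
(3,1): flips 1 -> legal
(3,5): no bracket -> illegal
(4,0): no bracket -> illegal
(4,1): no bracket -> illegal
(4,5): flips 2 -> legal
(4,6): no bracket -> illegal
(5,3): flips 1 -> legal
(5,4): flips 1 -> legal
(5,6): no bracket -> illegal
(6,0): flips 1 -> legal
(6,1): flips 2 -> legal
(6,2): flips 1 -> legal
(6,3): no bracket -> illegal
(6,4): no bracket -> illegal
(6,5): no bracket -> illegal
(6,6): flips 2 -> legal
W mobility = 9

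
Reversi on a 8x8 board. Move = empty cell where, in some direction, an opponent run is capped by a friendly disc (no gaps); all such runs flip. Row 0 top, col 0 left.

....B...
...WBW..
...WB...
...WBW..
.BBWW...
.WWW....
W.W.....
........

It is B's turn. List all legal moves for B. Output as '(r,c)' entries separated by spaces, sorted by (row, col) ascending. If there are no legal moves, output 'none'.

Answer: (0,2) (0,6) (1,2) (1,6) (2,2) (2,6) (3,2) (3,6) (4,5) (4,6) (5,4) (6,1) (6,3) (6,4) (7,2)

Derivation:
(0,2): flips 1 -> legal
(0,3): no bracket -> illegal
(0,5): no bracket -> illegal
(0,6): flips 1 -> legal
(1,2): flips 2 -> legal
(1,6): flips 1 -> legal
(2,2): flips 2 -> legal
(2,5): no bracket -> illegal
(2,6): flips 1 -> legal
(3,2): flips 2 -> legal
(3,6): flips 1 -> legal
(4,0): no bracket -> illegal
(4,5): flips 2 -> legal
(4,6): flips 1 -> legal
(5,0): no bracket -> illegal
(5,4): flips 1 -> legal
(5,5): no bracket -> illegal
(6,1): flips 3 -> legal
(6,3): flips 1 -> legal
(6,4): flips 1 -> legal
(7,0): no bracket -> illegal
(7,1): no bracket -> illegal
(7,2): flips 2 -> legal
(7,3): no bracket -> illegal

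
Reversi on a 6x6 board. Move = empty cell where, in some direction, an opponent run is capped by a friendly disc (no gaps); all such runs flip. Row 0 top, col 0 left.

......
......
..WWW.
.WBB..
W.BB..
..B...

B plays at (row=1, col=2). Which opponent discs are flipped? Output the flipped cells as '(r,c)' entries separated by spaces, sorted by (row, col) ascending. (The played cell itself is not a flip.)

Answer: (2,2)

Derivation:
Dir NW: first cell '.' (not opp) -> no flip
Dir N: first cell '.' (not opp) -> no flip
Dir NE: first cell '.' (not opp) -> no flip
Dir W: first cell '.' (not opp) -> no flip
Dir E: first cell '.' (not opp) -> no flip
Dir SW: first cell '.' (not opp) -> no flip
Dir S: opp run (2,2) capped by B -> flip
Dir SE: opp run (2,3), next='.' -> no flip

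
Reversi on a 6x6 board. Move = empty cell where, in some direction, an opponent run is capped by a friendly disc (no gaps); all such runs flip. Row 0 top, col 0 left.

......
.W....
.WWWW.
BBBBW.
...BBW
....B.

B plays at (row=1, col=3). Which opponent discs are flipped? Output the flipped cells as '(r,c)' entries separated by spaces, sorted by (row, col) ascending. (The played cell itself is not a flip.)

Dir NW: first cell '.' (not opp) -> no flip
Dir N: first cell '.' (not opp) -> no flip
Dir NE: first cell '.' (not opp) -> no flip
Dir W: first cell '.' (not opp) -> no flip
Dir E: first cell '.' (not opp) -> no flip
Dir SW: opp run (2,2) capped by B -> flip
Dir S: opp run (2,3) capped by B -> flip
Dir SE: opp run (2,4), next='.' -> no flip

Answer: (2,2) (2,3)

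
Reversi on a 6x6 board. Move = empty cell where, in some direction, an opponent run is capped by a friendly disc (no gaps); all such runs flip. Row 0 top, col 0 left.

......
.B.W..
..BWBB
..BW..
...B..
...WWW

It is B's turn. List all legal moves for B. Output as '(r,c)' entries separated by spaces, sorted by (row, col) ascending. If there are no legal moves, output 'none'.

Answer: (0,2) (0,3) (0,4) (1,4) (3,4) (4,2) (4,4)

Derivation:
(0,2): flips 1 -> legal
(0,3): flips 3 -> legal
(0,4): flips 1 -> legal
(1,2): no bracket -> illegal
(1,4): flips 1 -> legal
(3,4): flips 1 -> legal
(4,2): flips 1 -> legal
(4,4): flips 1 -> legal
(4,5): no bracket -> illegal
(5,2): no bracket -> illegal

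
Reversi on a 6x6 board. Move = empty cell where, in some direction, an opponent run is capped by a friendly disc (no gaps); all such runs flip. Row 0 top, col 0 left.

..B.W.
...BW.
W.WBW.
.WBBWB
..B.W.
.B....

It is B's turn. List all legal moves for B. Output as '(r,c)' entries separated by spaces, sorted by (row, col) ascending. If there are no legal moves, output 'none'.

Answer: (0,5) (1,1) (1,2) (1,5) (2,1) (2,5) (3,0) (4,0) (4,5) (5,3) (5,5)

Derivation:
(0,3): no bracket -> illegal
(0,5): flips 1 -> legal
(1,0): no bracket -> illegal
(1,1): flips 1 -> legal
(1,2): flips 1 -> legal
(1,5): flips 2 -> legal
(2,1): flips 1 -> legal
(2,5): flips 1 -> legal
(3,0): flips 1 -> legal
(4,0): flips 2 -> legal
(4,1): no bracket -> illegal
(4,3): no bracket -> illegal
(4,5): flips 1 -> legal
(5,3): flips 1 -> legal
(5,4): no bracket -> illegal
(5,5): flips 1 -> legal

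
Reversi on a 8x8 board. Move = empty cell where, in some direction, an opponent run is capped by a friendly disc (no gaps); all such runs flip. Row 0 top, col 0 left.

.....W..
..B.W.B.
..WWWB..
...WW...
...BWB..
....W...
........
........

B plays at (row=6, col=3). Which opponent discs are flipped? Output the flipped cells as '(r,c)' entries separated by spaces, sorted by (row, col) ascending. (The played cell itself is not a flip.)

Dir NW: first cell '.' (not opp) -> no flip
Dir N: first cell '.' (not opp) -> no flip
Dir NE: opp run (5,4) capped by B -> flip
Dir W: first cell '.' (not opp) -> no flip
Dir E: first cell '.' (not opp) -> no flip
Dir SW: first cell '.' (not opp) -> no flip
Dir S: first cell '.' (not opp) -> no flip
Dir SE: first cell '.' (not opp) -> no flip

Answer: (5,4)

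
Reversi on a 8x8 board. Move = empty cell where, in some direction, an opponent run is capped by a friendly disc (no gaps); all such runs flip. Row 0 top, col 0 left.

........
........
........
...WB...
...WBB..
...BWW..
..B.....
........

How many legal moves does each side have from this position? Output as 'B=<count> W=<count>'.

Answer: B=10 W=7

Derivation:
-- B to move --
(2,2): flips 1 -> legal
(2,3): flips 2 -> legal
(2,4): no bracket -> illegal
(3,2): flips 1 -> legal
(4,2): flips 1 -> legal
(4,6): no bracket -> illegal
(5,2): flips 1 -> legal
(5,6): flips 2 -> legal
(6,3): flips 1 -> legal
(6,4): flips 1 -> legal
(6,5): flips 1 -> legal
(6,6): flips 1 -> legal
B mobility = 10
-- W to move --
(2,3): no bracket -> illegal
(2,4): flips 2 -> legal
(2,5): flips 1 -> legal
(3,5): flips 2 -> legal
(3,6): flips 1 -> legal
(4,2): no bracket -> illegal
(4,6): flips 2 -> legal
(5,1): no bracket -> illegal
(5,2): flips 1 -> legal
(5,6): no bracket -> illegal
(6,1): no bracket -> illegal
(6,3): flips 1 -> legal
(6,4): no bracket -> illegal
(7,1): no bracket -> illegal
(7,2): no bracket -> illegal
(7,3): no bracket -> illegal
W mobility = 7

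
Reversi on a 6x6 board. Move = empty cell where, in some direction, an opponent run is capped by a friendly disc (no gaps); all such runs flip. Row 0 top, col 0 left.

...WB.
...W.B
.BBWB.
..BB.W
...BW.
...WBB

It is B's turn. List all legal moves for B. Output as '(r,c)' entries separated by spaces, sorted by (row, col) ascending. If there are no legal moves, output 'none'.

(0,2): flips 2 -> legal
(1,2): no bracket -> illegal
(1,4): flips 1 -> legal
(2,5): no bracket -> illegal
(3,4): flips 1 -> legal
(4,2): no bracket -> illegal
(4,5): flips 1 -> legal
(5,2): flips 1 -> legal

Answer: (0,2) (1,4) (3,4) (4,5) (5,2)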